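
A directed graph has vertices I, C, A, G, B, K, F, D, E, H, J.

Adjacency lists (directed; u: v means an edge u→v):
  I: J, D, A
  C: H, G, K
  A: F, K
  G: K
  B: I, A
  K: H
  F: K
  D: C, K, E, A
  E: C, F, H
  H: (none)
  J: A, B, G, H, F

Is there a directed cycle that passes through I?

Yes

I is on a cycle iff I can reach itself via ≥1 edge.
I → J → B → I — yes.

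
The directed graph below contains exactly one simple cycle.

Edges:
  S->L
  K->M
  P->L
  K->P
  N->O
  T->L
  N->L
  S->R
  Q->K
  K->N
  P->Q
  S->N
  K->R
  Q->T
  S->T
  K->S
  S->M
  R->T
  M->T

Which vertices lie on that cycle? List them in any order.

K, P, Q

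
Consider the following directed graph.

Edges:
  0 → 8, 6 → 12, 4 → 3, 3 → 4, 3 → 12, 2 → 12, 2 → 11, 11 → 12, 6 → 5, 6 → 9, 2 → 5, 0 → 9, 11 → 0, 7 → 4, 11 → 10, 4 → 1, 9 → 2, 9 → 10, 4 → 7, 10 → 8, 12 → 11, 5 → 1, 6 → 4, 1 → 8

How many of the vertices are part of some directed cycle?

8

A vertex is on a directed cycle iff it belongs to a strongly connected component of size ≥ 2 (or has a self-loop).
The vertices on cycles are {0, 2, 3, 4, 7, 9, 11, 12} — 8 in total.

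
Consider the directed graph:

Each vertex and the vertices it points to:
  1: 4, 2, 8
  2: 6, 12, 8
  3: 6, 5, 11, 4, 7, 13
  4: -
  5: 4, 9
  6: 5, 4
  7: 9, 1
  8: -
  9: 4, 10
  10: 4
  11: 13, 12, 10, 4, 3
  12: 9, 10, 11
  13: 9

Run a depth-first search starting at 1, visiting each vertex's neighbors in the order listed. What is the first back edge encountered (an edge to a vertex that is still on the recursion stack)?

11->12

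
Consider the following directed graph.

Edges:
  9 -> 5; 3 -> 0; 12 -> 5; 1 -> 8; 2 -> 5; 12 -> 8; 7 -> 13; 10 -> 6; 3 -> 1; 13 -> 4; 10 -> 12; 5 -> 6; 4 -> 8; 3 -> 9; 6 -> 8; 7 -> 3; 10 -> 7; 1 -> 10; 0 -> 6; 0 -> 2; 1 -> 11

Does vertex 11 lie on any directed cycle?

No

11 lies on a cycle iff there is a path from 11 back to itself.
Exploring from 11, it never reaches itself; equivalently, its strongly connected component is a singleton.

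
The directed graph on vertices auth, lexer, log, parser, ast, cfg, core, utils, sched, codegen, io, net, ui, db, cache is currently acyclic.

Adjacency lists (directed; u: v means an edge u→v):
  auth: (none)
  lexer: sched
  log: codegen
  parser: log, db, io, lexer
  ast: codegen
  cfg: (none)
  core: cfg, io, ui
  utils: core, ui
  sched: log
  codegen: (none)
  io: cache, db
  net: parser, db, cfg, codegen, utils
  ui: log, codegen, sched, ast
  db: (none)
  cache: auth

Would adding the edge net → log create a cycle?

No

Adding net→log creates a cycle iff log can already reach net.
Explore from log: no path reaches net. The graph stays acyclic.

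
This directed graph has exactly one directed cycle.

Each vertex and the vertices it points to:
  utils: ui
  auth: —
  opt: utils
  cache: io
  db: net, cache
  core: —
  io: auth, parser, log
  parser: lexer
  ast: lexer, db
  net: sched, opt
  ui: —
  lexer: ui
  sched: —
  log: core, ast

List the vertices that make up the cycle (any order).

DFS with gray/black marking from ast:
ast gray
  lexer gray
    ui gray
    ui black
  lexer black
  db gray
    net gray
      sched gray
      sched black
      opt gray
        utils gray
          utils→ui: ui black — skip
        utils black
      opt black
    net black
    cache gray
      io gray
        auth gray
        auth black
        parser gray
          parser→lexer: lexer black — skip
        parser black
        log gray
          core gray
          core black
          log→ast: ast is gray → back edge
Back edge closes the cycle ast → db → cache → io → log → ast; its vertices are {db, io, ast, log, cache}.

db, io, ast, log, cache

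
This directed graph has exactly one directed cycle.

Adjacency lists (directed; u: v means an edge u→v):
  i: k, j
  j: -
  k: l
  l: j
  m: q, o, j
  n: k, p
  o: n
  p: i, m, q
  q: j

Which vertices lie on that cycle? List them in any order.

m, n, o, p

DFS with gray/black marking from p:
p gray
  i gray
    k gray
      l gray
        j gray
        j black
      l black
    k black
    i→j: j black — skip
  i black
  m gray
    q gray
      q→j: j black — skip
    q black
    o gray
      n gray
        n→k: k black — skip
        n→p: p is gray → back edge
Back edge closes the cycle p → m → o → n → p; its vertices are {m, n, o, p}.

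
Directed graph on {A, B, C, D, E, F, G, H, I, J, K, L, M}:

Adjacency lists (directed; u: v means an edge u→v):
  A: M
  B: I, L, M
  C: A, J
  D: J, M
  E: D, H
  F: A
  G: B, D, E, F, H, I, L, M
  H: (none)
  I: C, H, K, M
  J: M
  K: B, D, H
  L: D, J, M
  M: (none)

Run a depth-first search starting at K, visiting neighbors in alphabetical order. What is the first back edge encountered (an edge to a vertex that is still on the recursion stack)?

I->K

DFS from K (visiting neighbors in alphabetical order); mark gray on enter, black on exit:
K gray
  B gray
    I gray
      C gray
        A gray
          M gray
          M black
        A black
        J gray
          J→M: M black — skip
        J black
      C black
      H gray
      H black
      I→K: K is gray → back edge
First back edge: I → K.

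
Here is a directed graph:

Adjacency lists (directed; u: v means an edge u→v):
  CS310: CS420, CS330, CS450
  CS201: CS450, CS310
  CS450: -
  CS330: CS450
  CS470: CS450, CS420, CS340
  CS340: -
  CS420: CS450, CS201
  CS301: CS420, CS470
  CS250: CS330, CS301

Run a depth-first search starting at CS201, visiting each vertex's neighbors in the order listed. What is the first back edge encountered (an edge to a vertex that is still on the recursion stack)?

DFS from CS201 (visiting each vertex's neighbors in the order listed); mark gray on enter, black on exit:
CS201 gray
  CS450 gray
  CS450 black
  CS310 gray
    CS420 gray
      CS420→CS450: CS450 black — skip
      CS420→CS201: CS201 is gray → back edge
First back edge: CS420 → CS201.

CS420→CS201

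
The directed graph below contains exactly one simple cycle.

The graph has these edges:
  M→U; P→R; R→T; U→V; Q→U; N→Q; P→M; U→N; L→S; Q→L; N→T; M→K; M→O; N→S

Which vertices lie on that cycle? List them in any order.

N, Q, U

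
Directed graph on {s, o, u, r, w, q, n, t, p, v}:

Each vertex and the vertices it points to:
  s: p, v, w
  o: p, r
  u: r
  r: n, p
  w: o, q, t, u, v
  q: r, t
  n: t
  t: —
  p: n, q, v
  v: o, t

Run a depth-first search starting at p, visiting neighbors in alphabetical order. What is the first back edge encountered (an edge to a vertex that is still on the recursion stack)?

DFS from p (visiting neighbors in alphabetical order); mark gray on enter, black on exit:
p gray
  n gray
    t gray
    t black
  n black
  q gray
    r gray
      r→n: n black — skip
      r→p: p is gray → back edge
First back edge: r → p.

r->p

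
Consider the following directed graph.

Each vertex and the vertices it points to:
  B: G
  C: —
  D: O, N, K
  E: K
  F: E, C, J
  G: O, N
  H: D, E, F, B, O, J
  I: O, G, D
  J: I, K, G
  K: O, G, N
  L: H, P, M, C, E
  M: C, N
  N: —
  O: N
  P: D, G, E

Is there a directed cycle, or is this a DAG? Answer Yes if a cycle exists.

No

DFS with white/gray/black marking, starting from L:
L gray
  H gray
    D gray
      O gray
        N gray
        N black
      O black
      D→N: N black — skip
      K gray
        K→O: O black — skip
        G gray
          G→O: O black — skip
          G→N: N black — skip
        G black
        K→N: N black — skip
      K black
    D black
    E gray
      E→K: K black — skip
    E black
    F gray
      F→E: E black — skip
      C gray
      C black
      J gray
        I gray
          I→O: O black — skip
          I→G: G black — skip
          I→D: D black — skip
        I black
        J→K: K black — skip
        J→G: G black — skip
      J black
    F black
    B gray
      B→G: G black — skip
    B black
    H→O: O black — skip
    H→J: J black — skip
  H black
  P gray
    P→D: D black — skip
    P→G: G black — skip
    P→E: E black — skip
  P black
  M gray
    M→C: C black — skip
    M→N: N black — skip
  M black
  L→C: C black — skip
  L→E: E black — skip
L black
Every edge goes to a white or black vertex — no back edge, so the graph is acyclic.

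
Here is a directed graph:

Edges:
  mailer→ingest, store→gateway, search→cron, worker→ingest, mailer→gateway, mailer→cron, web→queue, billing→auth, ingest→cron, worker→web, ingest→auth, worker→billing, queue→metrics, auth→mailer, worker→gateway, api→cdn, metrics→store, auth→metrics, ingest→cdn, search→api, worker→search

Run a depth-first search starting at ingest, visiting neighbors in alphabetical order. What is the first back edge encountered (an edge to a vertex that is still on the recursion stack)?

DFS from ingest (visiting neighbors in alphabetical order); mark gray on enter, black on exit:
ingest gray
  auth gray
    mailer gray
      cron gray
      cron black
      gateway gray
      gateway black
      mailer→ingest: ingest is gray → back edge
First back edge: mailer → ingest.

mailer→ingest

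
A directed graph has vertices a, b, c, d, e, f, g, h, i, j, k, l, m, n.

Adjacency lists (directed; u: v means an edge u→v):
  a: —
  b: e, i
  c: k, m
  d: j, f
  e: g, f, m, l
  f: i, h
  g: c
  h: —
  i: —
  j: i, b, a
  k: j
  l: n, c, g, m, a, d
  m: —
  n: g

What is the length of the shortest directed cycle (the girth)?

5

For each vertex v, BFS finds the shortest path from v back to v.
The shortest such closed walk is e → l → d → j → b → e, length 5.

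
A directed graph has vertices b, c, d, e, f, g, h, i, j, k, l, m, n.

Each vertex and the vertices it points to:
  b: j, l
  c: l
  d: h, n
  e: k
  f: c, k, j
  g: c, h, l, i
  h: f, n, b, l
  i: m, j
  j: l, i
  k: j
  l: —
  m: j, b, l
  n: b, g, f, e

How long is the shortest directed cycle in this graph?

For each vertex v, BFS finds the shortest path from v back to v.
The shortest such closed walk is i → j → i, length 2.

2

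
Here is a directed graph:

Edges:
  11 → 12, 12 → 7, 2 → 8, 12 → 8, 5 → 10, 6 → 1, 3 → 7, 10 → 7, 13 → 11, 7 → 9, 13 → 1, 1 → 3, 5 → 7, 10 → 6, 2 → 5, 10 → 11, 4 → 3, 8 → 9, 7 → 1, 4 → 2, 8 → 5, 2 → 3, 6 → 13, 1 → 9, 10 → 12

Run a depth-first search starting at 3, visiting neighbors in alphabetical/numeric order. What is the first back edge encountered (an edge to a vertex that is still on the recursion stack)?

1→3

DFS from 3 (visiting neighbors in alphabetical/numeric order); mark gray on enter, black on exit:
3 gray
  7 gray
    1 gray
      1→3: 3 is gray → back edge
First back edge: 1 → 3.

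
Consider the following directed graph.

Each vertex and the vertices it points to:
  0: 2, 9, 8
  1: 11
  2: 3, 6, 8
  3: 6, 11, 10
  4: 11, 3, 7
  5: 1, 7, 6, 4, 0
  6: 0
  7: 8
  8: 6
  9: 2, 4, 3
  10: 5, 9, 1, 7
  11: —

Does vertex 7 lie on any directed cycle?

Yes

7 is on a cycle iff 7 can reach itself via ≥1 edge.
7 → 8 → 6 → 0 → 9 → 4 → 7 — yes.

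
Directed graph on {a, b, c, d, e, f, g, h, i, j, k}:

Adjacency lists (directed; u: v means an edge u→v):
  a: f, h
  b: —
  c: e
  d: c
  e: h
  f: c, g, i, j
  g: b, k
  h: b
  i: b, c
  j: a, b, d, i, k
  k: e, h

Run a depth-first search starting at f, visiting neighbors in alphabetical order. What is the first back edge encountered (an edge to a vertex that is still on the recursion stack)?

a→f

DFS from f (visiting neighbors in alphabetical order); mark gray on enter, black on exit:
f gray
  c gray
    e gray
      h gray
        b gray
        b black
      h black
    e black
  c black
  g gray
    g→b: b black — skip
    k gray
      k→e: e black — skip
      k→h: h black — skip
    k black
  g black
  i gray
    i→b: b black — skip
    i→c: c black — skip
  i black
  j gray
    a gray
      a→f: f is gray → back edge
First back edge: a → f.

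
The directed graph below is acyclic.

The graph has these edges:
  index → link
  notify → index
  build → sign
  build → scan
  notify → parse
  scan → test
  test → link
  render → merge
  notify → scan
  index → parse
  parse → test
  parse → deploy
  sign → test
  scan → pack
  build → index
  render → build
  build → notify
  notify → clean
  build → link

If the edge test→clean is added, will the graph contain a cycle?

Adding test→clean creates a cycle iff clean can already reach test.
Explore from clean: no path reaches test. The graph stays acyclic.

No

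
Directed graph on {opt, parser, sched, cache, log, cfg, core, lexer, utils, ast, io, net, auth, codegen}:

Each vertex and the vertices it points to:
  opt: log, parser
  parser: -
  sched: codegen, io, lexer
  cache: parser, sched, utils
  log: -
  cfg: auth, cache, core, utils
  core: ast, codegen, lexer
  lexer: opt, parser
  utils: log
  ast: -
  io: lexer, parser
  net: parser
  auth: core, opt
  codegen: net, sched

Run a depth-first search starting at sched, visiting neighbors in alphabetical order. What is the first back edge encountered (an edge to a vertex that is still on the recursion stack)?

DFS from sched (visiting neighbors in alphabetical order); mark gray on enter, black on exit:
sched gray
  codegen gray
    net gray
      parser gray
      parser black
    net black
    codegen→sched: sched is gray → back edge
First back edge: codegen → sched.

codegen→sched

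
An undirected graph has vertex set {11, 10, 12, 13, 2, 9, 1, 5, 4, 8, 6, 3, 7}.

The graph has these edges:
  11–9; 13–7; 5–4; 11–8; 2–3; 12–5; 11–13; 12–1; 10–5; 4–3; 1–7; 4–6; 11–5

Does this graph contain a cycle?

DFS, tracking each vertex's parent; an edge to a visited non-parent vertex closes a cycle.
Start from 13:
visit 13 (parent –)
  visit 7 (parent 13)
    visit 1 (parent 7)
      1–7: parent, skip
      visit 12 (parent 1)
        12–1: parent, skip
        visit 5 (parent 12)
          visit 4 (parent 5)
            visit 3 (parent 4)
              visit 2 (parent 3)
                2–3: parent, skip
              3–4: parent, skip
            4–5: parent, skip
            visit 6 (parent 4)
              6–4: parent, skip
          visit 11 (parent 5)
            11–13: 13 visited and ≠ parent → cycle
Cycle: 13 – 7 – 1 – 12 – 5 – 11 – 13.

Yes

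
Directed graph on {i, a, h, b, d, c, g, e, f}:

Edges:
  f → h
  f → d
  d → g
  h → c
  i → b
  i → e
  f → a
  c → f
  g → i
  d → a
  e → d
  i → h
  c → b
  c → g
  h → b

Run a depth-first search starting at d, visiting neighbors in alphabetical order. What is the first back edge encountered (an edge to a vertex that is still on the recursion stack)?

DFS from d (visiting neighbors in alphabetical order); mark gray on enter, black on exit:
d gray
  a gray
  a black
  g gray
    i gray
      b gray
      b black
      e gray
        e→d: d is gray → back edge
First back edge: e → d.

e→d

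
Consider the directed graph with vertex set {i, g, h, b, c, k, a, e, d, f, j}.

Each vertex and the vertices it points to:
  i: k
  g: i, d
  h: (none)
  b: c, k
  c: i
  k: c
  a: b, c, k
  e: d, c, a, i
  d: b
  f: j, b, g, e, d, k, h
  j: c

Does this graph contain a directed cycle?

Yes

DFS with white/gray/black marking, starting from c:
c gray
  i gray
    k gray
      k→c: c is gray → back edge
Back edge found, so a cycle exists: c → i → k → c.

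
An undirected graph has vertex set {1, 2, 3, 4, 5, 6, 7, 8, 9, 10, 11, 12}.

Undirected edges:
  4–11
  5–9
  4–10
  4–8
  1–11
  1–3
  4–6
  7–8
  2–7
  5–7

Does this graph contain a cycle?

No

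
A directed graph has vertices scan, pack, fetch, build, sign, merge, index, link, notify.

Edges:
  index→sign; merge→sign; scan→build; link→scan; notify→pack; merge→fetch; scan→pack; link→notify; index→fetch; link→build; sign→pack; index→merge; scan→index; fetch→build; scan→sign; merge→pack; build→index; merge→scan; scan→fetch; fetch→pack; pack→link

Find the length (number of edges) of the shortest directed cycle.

3

For each vertex v, BFS finds the shortest path from v back to v.
The shortest such closed walk is link → scan → pack → link, length 3.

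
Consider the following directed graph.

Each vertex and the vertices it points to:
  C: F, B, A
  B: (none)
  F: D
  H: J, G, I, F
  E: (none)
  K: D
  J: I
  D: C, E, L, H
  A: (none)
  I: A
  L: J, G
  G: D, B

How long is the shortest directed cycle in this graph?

For each vertex v, BFS finds the shortest path from v back to v.
The shortest such closed walk is D → C → F → D, length 3.

3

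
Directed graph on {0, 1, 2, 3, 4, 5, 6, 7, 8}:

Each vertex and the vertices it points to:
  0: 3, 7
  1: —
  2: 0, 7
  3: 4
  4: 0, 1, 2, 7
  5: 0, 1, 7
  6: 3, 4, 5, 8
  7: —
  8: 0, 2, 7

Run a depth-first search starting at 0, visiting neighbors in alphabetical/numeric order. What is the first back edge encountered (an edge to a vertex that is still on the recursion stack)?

DFS from 0 (visiting neighbors in alphabetical/numeric order); mark gray on enter, black on exit:
0 gray
  3 gray
    4 gray
      4→0: 0 is gray → back edge
First back edge: 4 → 0.

4->0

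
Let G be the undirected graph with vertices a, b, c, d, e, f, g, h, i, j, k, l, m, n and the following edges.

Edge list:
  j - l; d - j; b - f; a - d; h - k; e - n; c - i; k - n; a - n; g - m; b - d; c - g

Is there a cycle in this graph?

No

DFS, tracking each vertex's parent; an edge to a visited non-parent vertex closes a cycle.
Start from d:
visit d (parent –)
  visit a (parent d)
    a–d: parent, skip
    visit n (parent a)
      visit k (parent n)
        k–n: parent, skip
        visit h (parent k)
          h–k: parent, skip
      visit e (parent n)
        e–n: parent, skip
      n–a: parent, skip
  visit b (parent d)
    b–d: parent, skip
    visit f (parent b)
      f–b: parent, skip
  visit j (parent d)
    j–d: parent, skip
    visit l (parent j)
      l–j: parent, skip
visit c (parent –)
  visit i (parent c)
    i–c: parent, skip
  visit g (parent c)
    visit m (parent g)
      m–g: parent, skip
    g–c: parent, skip
No non-parent visited neighbor found — the graph is a forest.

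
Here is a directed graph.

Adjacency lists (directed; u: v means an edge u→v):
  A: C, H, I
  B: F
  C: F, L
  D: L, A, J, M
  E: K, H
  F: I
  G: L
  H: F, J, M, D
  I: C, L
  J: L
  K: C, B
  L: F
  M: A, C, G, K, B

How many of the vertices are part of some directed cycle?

8

A vertex is on a directed cycle iff it belongs to a strongly connected component of size ≥ 2 (or has a self-loop).
The vertices on cycles are {A, C, D, F, H, I, L, M} — 8 in total.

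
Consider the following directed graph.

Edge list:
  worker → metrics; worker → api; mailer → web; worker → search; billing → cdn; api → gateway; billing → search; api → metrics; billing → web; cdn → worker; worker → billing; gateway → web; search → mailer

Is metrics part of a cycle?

metrics lies on a cycle iff there is a path from metrics back to itself.
Exploring from metrics, it never reaches itself; equivalently, its strongly connected component is a singleton.

No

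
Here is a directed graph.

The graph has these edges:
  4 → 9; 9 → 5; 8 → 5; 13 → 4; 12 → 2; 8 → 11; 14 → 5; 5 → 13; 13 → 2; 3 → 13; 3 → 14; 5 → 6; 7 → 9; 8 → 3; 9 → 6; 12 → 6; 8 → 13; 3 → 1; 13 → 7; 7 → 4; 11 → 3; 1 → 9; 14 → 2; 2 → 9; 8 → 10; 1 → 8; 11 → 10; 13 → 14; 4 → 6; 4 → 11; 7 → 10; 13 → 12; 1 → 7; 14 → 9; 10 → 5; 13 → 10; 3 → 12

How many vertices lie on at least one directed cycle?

13

A vertex is on a directed cycle iff it belongs to a strongly connected component of size ≥ 2 (or has a self-loop).
The vertices on cycles are {1, 2, 3, 4, 5, 7, 8, 9, 10, 11, 12, 13, 14} — 13 in total.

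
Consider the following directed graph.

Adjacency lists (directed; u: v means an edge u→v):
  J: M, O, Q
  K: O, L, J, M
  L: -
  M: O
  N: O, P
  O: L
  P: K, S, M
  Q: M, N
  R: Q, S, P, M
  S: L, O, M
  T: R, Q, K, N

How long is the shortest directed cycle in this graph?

For each vertex v, BFS finds the shortest path from v back to v.
The shortest such closed walk is P → K → J → Q → N → P, length 5.

5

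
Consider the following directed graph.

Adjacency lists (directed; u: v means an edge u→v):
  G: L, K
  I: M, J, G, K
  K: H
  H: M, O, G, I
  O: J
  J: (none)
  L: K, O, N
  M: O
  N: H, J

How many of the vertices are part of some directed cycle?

A vertex is on a directed cycle iff it belongs to a strongly connected component of size ≥ 2 (or has a self-loop).
The vertices on cycles are {G, H, I, K, L, N} — 6 in total.

6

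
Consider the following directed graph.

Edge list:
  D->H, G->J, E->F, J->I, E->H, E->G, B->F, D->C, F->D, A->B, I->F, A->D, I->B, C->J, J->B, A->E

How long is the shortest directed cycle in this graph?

5

For each vertex v, BFS finds the shortest path from v back to v.
The shortest such closed walk is D → C → J → B → F → D, length 5.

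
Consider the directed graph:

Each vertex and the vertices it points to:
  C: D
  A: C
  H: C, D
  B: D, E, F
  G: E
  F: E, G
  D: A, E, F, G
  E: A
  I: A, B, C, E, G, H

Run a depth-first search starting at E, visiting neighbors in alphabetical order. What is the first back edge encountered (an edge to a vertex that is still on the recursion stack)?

D->A

DFS from E (visiting neighbors in alphabetical order); mark gray on enter, black on exit:
E gray
  A gray
    C gray
      D gray
        D→A: A is gray → back edge
First back edge: D → A.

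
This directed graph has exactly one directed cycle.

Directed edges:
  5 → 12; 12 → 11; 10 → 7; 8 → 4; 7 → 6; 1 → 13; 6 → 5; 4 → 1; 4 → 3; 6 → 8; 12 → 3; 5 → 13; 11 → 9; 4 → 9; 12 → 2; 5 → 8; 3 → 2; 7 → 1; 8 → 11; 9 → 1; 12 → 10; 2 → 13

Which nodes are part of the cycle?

5, 6, 7, 10, 12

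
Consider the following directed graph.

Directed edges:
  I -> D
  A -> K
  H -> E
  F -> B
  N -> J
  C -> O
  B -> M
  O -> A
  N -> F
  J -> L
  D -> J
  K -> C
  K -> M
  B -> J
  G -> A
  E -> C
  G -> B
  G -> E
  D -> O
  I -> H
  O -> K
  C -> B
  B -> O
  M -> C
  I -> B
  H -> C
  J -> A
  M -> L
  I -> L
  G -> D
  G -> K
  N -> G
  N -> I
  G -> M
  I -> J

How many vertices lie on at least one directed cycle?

A vertex is on a directed cycle iff it belongs to a strongly connected component of size ≥ 2 (or has a self-loop).
The vertices on cycles are {A, B, C, J, K, M, O} — 7 in total.

7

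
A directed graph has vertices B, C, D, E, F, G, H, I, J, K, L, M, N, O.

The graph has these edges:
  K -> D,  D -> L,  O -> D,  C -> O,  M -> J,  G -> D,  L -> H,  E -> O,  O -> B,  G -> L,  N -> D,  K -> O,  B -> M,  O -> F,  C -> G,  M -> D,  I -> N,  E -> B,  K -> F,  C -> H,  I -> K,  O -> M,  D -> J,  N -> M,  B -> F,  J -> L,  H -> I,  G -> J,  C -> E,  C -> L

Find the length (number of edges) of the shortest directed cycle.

For each vertex v, BFS finds the shortest path from v back to v.
The shortest such closed walk is H → I → N → D → L → H, length 5.

5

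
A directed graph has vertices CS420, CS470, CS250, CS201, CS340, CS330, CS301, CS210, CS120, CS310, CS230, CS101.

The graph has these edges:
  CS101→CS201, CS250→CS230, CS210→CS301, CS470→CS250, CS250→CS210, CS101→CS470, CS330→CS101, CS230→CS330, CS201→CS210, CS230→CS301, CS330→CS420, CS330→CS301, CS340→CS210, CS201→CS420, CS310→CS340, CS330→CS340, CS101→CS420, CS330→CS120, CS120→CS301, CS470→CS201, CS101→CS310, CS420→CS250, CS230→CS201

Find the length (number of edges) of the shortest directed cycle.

4

For each vertex v, BFS finds the shortest path from v back to v.
The shortest such closed walk is CS330 → CS420 → CS250 → CS230 → CS330, length 4.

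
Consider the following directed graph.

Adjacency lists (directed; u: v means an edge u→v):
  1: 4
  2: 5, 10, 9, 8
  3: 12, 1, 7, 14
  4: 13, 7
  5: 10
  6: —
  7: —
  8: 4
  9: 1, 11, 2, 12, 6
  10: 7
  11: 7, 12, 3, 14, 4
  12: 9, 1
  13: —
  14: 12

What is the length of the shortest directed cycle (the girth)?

2

For each vertex v, BFS finds the shortest path from v back to v.
The shortest such closed walk is 9 → 12 → 9, length 2.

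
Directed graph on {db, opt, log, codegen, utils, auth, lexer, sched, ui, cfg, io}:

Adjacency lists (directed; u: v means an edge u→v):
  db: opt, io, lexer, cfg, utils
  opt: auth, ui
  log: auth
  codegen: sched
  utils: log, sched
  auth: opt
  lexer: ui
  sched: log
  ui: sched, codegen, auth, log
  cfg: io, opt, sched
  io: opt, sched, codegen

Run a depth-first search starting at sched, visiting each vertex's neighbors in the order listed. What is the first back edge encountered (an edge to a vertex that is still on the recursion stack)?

opt→auth

DFS from sched (visiting each vertex's neighbors in the order listed); mark gray on enter, black on exit:
sched gray
  log gray
    auth gray
      opt gray
        opt→auth: auth is gray → back edge
First back edge: opt → auth.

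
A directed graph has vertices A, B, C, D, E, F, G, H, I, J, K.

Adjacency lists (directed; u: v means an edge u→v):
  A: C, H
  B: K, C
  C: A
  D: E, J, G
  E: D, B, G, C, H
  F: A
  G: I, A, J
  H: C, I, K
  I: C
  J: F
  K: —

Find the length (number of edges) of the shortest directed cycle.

2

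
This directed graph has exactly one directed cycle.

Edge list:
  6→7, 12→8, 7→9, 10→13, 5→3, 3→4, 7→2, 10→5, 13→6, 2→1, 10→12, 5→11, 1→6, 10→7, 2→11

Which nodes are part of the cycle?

1, 2, 6, 7

DFS with gray/black marking from 7:
7 gray
  9 gray
  9 black
  2 gray
    11 gray
    11 black
    1 gray
      6 gray
        6→7: 7 is gray → back edge
Back edge closes the cycle 7 → 2 → 1 → 6 → 7; its vertices are {1, 2, 6, 7}.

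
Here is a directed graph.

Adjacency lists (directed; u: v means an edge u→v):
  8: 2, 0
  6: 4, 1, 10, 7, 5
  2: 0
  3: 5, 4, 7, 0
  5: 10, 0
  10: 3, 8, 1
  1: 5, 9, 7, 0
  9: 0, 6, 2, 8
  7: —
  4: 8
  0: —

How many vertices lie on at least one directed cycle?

6

A vertex is on a directed cycle iff it belongs to a strongly connected component of size ≥ 2 (or has a self-loop).
The vertices on cycles are {1, 3, 5, 6, 9, 10} — 6 in total.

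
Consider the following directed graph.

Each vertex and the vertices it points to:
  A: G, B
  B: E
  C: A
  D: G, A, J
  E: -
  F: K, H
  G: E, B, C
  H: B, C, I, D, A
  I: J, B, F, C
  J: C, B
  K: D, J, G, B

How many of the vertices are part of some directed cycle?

A vertex is on a directed cycle iff it belongs to a strongly connected component of size ≥ 2 (or has a self-loop).
The vertices on cycles are {A, C, F, G, H, I} — 6 in total.

6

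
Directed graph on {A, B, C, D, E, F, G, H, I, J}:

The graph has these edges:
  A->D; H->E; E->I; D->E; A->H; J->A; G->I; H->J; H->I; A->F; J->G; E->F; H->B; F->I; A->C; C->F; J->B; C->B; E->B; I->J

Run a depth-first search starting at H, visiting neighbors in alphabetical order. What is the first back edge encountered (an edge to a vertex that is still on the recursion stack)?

C->F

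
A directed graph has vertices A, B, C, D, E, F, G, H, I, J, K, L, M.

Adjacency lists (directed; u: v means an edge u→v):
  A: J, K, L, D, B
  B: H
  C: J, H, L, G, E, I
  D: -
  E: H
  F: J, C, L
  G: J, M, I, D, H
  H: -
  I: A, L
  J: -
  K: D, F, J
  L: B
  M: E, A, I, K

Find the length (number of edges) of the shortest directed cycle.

For each vertex v, BFS finds the shortest path from v back to v.
The shortest such closed walk is G → M → K → F → C → G, length 5.

5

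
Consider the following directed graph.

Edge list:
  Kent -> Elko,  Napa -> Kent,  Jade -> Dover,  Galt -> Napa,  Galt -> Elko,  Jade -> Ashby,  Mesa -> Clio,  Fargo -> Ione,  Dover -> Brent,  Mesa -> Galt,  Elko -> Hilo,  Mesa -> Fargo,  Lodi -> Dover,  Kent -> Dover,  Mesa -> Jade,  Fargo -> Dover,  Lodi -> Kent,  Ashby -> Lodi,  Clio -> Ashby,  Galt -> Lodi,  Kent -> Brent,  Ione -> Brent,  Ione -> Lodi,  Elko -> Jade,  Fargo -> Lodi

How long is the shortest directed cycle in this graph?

5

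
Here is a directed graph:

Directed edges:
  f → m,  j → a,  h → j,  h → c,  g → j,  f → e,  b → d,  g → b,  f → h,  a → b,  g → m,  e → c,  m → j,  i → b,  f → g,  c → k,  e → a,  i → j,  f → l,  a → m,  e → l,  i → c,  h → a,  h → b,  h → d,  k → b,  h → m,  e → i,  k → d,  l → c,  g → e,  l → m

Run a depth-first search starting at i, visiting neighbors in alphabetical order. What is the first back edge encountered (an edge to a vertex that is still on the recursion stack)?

m->j

DFS from i (visiting neighbors in alphabetical order); mark gray on enter, black on exit:
i gray
  b gray
    d gray
    d black
  b black
  c gray
    k gray
      k→b: b black — skip
      k→d: d black — skip
    k black
  c black
  j gray
    a gray
      a→b: b black — skip
      m gray
        m→j: j is gray → back edge
First back edge: m → j.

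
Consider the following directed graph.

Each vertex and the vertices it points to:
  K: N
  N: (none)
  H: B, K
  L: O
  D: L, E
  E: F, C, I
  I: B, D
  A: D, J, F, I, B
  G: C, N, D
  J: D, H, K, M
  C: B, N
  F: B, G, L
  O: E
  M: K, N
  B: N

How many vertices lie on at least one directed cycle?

A vertex is on a directed cycle iff it belongs to a strongly connected component of size ≥ 2 (or has a self-loop).
The vertices on cycles are {D, E, F, G, I, L, O} — 7 in total.

7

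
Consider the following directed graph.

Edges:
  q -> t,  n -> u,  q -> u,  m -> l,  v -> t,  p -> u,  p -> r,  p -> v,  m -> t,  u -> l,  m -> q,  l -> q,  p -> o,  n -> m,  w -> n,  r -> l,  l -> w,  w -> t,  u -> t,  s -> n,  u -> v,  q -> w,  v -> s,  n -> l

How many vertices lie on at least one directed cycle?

8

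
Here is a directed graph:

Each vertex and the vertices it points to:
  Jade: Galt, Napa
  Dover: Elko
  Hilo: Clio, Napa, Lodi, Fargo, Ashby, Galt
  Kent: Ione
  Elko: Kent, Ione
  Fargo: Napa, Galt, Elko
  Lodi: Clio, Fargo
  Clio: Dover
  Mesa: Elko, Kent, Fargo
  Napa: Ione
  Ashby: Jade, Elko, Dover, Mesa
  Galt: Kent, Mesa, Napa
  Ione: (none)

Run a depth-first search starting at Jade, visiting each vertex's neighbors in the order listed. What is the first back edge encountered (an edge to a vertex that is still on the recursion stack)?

Fargo->Galt

DFS from Jade (visiting each vertex's neighbors in the order listed); mark gray on enter, black on exit:
Jade gray
  Galt gray
    Kent gray
      Ione gray
      Ione black
    Kent black
    Mesa gray
      Elko gray
        Elko→Kent: Kent black — skip
        Elko→Ione: Ione black — skip
      Elko black
      Mesa→Kent: Kent black — skip
      Fargo gray
        Napa gray
          Napa→Ione: Ione black — skip
        Napa black
        Fargo→Galt: Galt is gray → back edge
First back edge: Fargo → Galt.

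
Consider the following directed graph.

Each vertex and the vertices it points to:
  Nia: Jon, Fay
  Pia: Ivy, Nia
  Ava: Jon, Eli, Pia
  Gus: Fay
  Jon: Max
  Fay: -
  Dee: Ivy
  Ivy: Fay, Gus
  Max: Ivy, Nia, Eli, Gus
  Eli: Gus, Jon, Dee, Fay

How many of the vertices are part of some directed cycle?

A vertex is on a directed cycle iff it belongs to a strongly connected component of size ≥ 2 (or has a self-loop).
The vertices on cycles are {Eli, Jon, Max, Nia} — 4 in total.

4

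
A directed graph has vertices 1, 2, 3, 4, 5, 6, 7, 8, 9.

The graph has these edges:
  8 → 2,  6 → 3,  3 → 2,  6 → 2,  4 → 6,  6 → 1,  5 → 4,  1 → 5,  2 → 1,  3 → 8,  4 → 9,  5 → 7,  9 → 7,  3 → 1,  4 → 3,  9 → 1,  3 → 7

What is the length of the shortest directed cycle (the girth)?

4

For each vertex v, BFS finds the shortest path from v back to v.
The shortest such closed walk is 4 → 9 → 1 → 5 → 4, length 4.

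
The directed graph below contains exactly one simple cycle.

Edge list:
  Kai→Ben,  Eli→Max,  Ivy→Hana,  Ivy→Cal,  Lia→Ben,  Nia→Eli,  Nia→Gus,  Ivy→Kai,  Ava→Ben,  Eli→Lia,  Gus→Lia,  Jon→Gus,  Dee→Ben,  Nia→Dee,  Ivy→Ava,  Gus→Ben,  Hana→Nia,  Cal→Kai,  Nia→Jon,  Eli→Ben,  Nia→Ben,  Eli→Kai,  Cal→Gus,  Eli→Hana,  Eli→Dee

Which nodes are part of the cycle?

DFS with gray/black marking from Hana:
Hana gray
  Nia gray
    Eli gray
      Lia gray
        Ben gray
        Ben black
      Lia black
      Dee gray
        Dee→Ben: Ben black — skip
      Dee black
      Kai gray
        Kai→Ben: Ben black — skip
      Kai black
      Eli→Hana: Hana is gray → back edge
Back edge closes the cycle Hana → Nia → Eli → Hana; its vertices are {Eli, Nia, Hana}.

Eli, Nia, Hana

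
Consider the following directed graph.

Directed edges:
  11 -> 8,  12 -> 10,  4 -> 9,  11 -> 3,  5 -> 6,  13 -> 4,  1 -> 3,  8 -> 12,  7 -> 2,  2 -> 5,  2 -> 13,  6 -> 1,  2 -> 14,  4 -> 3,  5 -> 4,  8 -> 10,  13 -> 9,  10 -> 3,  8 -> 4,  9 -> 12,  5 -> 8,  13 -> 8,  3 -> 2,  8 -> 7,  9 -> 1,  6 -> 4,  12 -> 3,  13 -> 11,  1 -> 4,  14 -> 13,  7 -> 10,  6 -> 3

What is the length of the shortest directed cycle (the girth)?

For each vertex v, BFS finds the shortest path from v back to v.
The shortest such closed walk is 9 → 1 → 4 → 9, length 3.

3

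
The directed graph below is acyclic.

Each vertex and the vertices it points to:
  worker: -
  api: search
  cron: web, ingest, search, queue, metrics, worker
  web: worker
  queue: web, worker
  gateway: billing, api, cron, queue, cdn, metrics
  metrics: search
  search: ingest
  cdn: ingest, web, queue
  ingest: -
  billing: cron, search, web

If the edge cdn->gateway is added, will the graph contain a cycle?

Yes

Adding cdn→gateway creates a cycle iff gateway can already reach cdn.
Path from gateway: gateway → cdn.
So gateway → … → cdn → gateway is a cycle.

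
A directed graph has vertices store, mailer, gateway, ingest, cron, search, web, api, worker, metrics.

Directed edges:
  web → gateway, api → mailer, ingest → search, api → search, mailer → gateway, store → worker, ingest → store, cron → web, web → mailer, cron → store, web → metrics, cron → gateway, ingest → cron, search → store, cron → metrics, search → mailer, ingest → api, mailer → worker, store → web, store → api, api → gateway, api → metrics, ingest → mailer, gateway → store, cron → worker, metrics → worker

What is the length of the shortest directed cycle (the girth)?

For each vertex v, BFS finds the shortest path from v back to v.
The shortest such closed walk is api → gateway → store → api, length 3.

3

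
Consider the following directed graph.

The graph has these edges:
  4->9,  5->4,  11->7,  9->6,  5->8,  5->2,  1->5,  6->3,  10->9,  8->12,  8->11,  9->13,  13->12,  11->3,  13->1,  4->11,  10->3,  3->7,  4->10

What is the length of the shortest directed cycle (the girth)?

5

For each vertex v, BFS finds the shortest path from v back to v.
The shortest such closed walk is 5 → 4 → 9 → 13 → 1 → 5, length 5.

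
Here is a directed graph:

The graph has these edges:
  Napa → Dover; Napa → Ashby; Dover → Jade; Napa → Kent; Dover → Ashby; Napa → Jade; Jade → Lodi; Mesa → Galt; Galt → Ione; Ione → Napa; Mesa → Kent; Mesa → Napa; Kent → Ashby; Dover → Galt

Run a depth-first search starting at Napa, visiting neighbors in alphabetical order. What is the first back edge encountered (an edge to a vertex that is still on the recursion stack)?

Ione->Napa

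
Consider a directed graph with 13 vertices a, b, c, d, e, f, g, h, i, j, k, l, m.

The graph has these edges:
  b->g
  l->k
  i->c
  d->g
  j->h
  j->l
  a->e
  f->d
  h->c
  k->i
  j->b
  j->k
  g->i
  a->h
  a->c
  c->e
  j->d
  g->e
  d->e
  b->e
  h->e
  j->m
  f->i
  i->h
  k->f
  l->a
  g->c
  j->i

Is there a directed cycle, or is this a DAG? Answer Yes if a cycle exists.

DFS with white/gray/black marking, starting from l:
l gray
  a gray
    e gray
    e black
    c gray
      c→e: e black — skip
    c black
    h gray
      h→e: e black — skip
      h→c: c black — skip
    h black
  a black
  k gray
    f gray
      i gray
        i→h: h black — skip
        i→c: c black — skip
      i black
      d gray
        g gray
          g→i: i black — skip
          g→c: c black — skip
          g→e: e black — skip
        g black
        d→e: e black — skip
      d black
    f black
    k→i: i black — skip
  k black
l black
b gray
  b→g: g black — skip
  b→e: e black — skip
b black
j gray
  j→b: b black — skip
  j→l: l black — skip
  j→h: h black — skip
  m gray
  m black
  j→d: d black — skip
  j→i: i black — skip
  j→k: k black — skip
j black
Every edge goes to a white or black vertex — no back edge, so the graph is acyclic.

No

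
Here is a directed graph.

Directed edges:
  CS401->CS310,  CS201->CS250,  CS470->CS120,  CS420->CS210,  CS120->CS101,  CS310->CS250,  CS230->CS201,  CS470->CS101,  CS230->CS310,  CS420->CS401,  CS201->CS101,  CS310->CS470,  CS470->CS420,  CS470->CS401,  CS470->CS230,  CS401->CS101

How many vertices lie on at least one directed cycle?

A vertex is on a directed cycle iff it belongs to a strongly connected component of size ≥ 2 (or has a self-loop).
The vertices on cycles are {CS230, CS310, CS401, CS420, CS470} — 5 in total.

5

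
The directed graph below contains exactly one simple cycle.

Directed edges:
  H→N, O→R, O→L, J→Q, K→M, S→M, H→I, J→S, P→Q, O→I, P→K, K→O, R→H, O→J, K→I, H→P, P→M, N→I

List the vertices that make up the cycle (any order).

H, K, O, P, R

DFS with gray/black marking from O:
O gray
  R gray
    H gray
      N gray
        I gray
        I black
      N black
      H→I: I black — skip
      P gray
        Q gray
        Q black
        K gray
          K→I: I black — skip
          M gray
          M black
          K→O: O is gray → back edge
Back edge closes the cycle O → R → H → P → K → O; its vertices are {H, K, O, P, R}.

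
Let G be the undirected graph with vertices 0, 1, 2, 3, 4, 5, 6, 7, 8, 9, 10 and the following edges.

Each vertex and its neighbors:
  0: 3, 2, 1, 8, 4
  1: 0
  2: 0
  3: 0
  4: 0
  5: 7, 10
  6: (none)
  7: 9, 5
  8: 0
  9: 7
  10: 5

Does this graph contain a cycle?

No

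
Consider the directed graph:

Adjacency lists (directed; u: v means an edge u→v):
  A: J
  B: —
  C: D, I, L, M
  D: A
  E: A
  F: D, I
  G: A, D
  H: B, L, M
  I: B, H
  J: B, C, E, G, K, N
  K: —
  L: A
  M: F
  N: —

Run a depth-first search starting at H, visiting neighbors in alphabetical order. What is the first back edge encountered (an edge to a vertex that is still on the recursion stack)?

DFS from H (visiting neighbors in alphabetical order); mark gray on enter, black on exit:
H gray
  B gray
  B black
  L gray
    A gray
      J gray
        J→B: B black — skip
        C gray
          D gray
            D→A: A is gray → back edge
First back edge: D → A.

D→A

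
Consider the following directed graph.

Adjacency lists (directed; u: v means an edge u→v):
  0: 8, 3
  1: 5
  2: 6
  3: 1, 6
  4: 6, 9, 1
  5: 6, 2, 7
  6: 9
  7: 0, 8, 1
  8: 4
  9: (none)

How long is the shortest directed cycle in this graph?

For each vertex v, BFS finds the shortest path from v back to v.
The shortest such closed walk is 7 → 1 → 5 → 7, length 3.

3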